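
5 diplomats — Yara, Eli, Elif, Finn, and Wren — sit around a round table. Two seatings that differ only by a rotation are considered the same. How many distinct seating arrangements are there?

24

Around a circle, 5 distinct people have 5!/5 = (4)! = 24 rotationally distinct seatings.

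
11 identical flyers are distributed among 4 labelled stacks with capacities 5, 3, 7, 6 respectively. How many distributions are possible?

Without the upper bounds there are C(14,3) = 364 ways to split 11 among 4 stacks.
Subtract solutions that violate a single cap (substitute x_i' = x_i − (cap_i+1)): x_1 ≥ 6 gives C(8,3) = 56; x_2 ≥ 4 gives C(10,3) = 120; x_3 ≥ 8 gives C(6,3) = 20; x_4 ≥ 7 gives C(7,3) = 35. Together 231.
Add back pairs where two caps are both exceeded: 4 + 0 + 0 + 0 + 1 + 0 = 5.
By inclusion–exclusion the count is 364 − 231 + 5 = 138.

138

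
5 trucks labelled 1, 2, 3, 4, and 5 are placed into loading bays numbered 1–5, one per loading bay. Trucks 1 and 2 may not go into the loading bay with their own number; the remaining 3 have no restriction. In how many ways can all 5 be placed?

78

Let Aᵢ (for i ∈ {1, 2}) be the placements that put truck i in its forbidden loading bay. Any j of these fix j positions, leaving (5−j)! ways to fill the rest, and there are C(2,j) ways to pick which j.
By inclusion–exclusion, the number of valid placements is Σ_{j=0}^{2} (−1)^j C(2,j)·(5−j)!.
Computing: 120 − 48 + 6 = 78.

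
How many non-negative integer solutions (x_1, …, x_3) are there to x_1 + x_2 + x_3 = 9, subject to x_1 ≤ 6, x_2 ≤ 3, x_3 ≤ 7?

Without the upper bounds there are C(11,2) = 55 ways to split 9 among 3 variables.
Subtract solutions that violate a single cap (substitute x_i' = x_i − (cap_i+1)): x_1 ≥ 7 gives C(4,2) = 6; x_2 ≥ 4 gives C(7,2) = 21; x_3 ≥ 8 gives C(3,2) = 3. Together 30.
No two caps can be exceeded simultaneously, so the pair terms are all 0.
By inclusion–exclusion the count is 55 − 30 + 0 = 25.

25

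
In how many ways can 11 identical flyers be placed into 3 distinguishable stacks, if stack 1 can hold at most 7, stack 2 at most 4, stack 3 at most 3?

10

Ignoring the caps, the number of non-negative solutions to x_1+…+x_3 = 11 is C(13,2) = 78.
Subtract solutions that violate a single cap (substitute x_i' = x_i − (cap_i+1)): x_1 ≥ 8 gives C(5,2) = 10; x_2 ≥ 5 gives C(8,2) = 28; x_3 ≥ 4 gives C(9,2) = 36. Together 74.
Add back pairs where two caps are both exceeded: 0 + 0 + 6 = 6.
By inclusion–exclusion the count is 78 − 74 + 6 = 10.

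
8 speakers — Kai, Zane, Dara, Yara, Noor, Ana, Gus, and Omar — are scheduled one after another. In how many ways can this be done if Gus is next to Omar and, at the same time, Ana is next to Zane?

Treat {Gus,Omar} as one block (2 orders) and {Ana,Zane} as another (2 orders).
That leaves 6 units to arrange: 2 × 2 × 6! = 4 × 720 = 2880.

2880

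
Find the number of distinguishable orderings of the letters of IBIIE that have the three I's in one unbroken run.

6

Treat the 3 copies of I as a single block. The multiset to arrange is then {III, B, E}, 3 items in all.
All 3 items are distinct, so there are (3)! = 6 arrangements.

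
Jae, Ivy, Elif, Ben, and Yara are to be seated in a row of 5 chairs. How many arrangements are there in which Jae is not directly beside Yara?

72

Of the 5! = 120 arrangements, those with Jae and Yara adjacent number 2 × 4! = 48 (treat the pair as a block with 2 internal orders).
Complementary counting: 120 − 48 = 72.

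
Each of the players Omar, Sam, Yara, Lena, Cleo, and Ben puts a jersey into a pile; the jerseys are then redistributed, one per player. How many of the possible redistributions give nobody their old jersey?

Count assignments avoiding every fixed point. For any j of the 6 players fixed to their old jersey, the other 6−j can be arranged in (6−j)! ways.
By inclusion–exclusion this is Σ_{j=0}^{6} (−1)^j C(6,j)·(6−j)!.
Computing: 720 − 720 + 360 − 120 + 30 − 6 + 1 = 265.

265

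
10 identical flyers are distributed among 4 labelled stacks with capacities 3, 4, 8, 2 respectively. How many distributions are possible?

56

Ignoring the caps, the number of non-negative solutions to x_1+…+x_4 = 10 is C(13,3) = 286.
Subtract solutions that violate a single cap (substitute x_i' = x_i − (cap_i+1)): x_1 ≥ 4 gives C(9,3) = 84; x_2 ≥ 5 gives C(8,3) = 56; x_3 ≥ 9 gives C(4,3) = 4; x_4 ≥ 3 gives C(10,3) = 120. Together 264.
Add back pairs where two caps are both exceeded: 4 + 0 + 20 + 0 + 10 + 0 = 34.
By inclusion–exclusion the count is 286 − 264 + 34 = 56.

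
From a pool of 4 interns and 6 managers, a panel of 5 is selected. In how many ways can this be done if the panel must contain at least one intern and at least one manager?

Total 5-person selections from all 10: C(10,5) = 252.
Subtract selections that omit an entire group: no interns → C(6,5) = 6; no managers → C(4,5) = 0.
Both groups omitted at once is impossible, so 252 − 6 = 246.

246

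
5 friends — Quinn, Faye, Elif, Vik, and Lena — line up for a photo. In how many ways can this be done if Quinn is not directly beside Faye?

There are 5! = 120 arrangements in all. If Quinn and Faye are adjacent, merging them into one block gives 2·(4)! = 48 arrangements.
So 120 − 48 = 72 arrangements keep them apart.

72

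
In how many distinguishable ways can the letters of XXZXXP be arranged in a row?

XXZXXP has 6 letters with X appearing 4 times.
Dividing 6! = 720 by 4! = 24 for the repeated letters gives 30.

30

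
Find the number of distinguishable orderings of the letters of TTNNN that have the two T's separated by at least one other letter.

6

Total arrangements of TTNNN: 5!/(3!·2!) = 10.
If the two T's are adjacent, glue them into one block, leaving 4 items to arrange: (4)!/(3!) = 4 ways.
Hence 10 − 4 = 6.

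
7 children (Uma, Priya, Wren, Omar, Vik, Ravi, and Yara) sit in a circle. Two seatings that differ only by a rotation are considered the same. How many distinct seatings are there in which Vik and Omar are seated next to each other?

240

Treat {Vik, Omar} as one unit (2 internal orders) and seat the resulting 6 units around the table: (5)! circular arrangements.
So 2 × (5)! = 2 × 120 = 240.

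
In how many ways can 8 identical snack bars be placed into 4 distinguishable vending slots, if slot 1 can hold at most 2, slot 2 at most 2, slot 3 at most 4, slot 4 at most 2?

10

Without the upper bounds there are C(11,3) = 165 ways to split 8 among 4 vending slots.
Subtract solutions that violate a single cap (substitute x_i' = x_i − (cap_i+1)): x_1 ≥ 3 gives C(8,3) = 56; x_2 ≥ 3 gives C(8,3) = 56; x_3 ≥ 5 gives C(6,3) = 20; x_4 ≥ 3 gives C(8,3) = 56. Together 188.
Add back pairs where two caps are both exceeded: 10 + 1 + 10 + 1 + 10 + 1 = 33.
By inclusion–exclusion the count is 165 − 188 + 33 = 10.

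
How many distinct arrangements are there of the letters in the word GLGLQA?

GLGLQA has 6 letters with G appearing twice and L appearing twice.
So there are 6! / (2!·2!) = 180 distinguishable arrangements.

180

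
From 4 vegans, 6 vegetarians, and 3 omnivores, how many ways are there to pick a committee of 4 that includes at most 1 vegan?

Split by how many vegans are chosen (0 through 1).
Sum: C(4,0)·C(9,4) + C(4,1)·C(9,3) = 126 + 336 = 462.

462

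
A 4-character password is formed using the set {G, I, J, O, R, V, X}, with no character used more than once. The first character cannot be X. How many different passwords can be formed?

720

The first character has 7−1 = 6 choices (anything except X).
The remaining 3 characters are filled from the other 6 symbols without repetition: 6 × 5 × 4 = 120.
Total: 6 × 120 = 720.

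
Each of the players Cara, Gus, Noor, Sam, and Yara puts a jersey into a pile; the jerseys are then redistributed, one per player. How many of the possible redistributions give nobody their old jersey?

44

Count assignments avoiding every fixed point. For any j of the 5 players fixed to their old jersey, the other 5−j can be arranged in (5−j)! ways.
By inclusion–exclusion this is Σ_{j=0}^{5} (−1)^j C(5,j)·(5−j)!.
Computing: 120 − 120 + 60 − 20 + 5 − 1 = 44.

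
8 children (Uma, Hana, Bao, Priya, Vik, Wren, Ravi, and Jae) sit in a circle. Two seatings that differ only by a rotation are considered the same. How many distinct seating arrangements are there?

Fix one person's seat to break rotational symmetry; the remaining 7 people can be arranged in (7)! = 5040 ways.

5040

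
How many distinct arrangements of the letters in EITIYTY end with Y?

180

With the last slot taken by Y, it remains to arrange the other 6 letters (EITITY).
Those 6 letters have I appearing twice and T appearing twice, giving (6)!/(2!·2!) = 180.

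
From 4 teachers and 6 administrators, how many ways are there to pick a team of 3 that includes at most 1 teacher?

80

Split by how many teachers are chosen (0 through 1).
Sum: C(4,0)·C(6,3) + C(4,1)·C(6,2) = 20 + 60 = 80.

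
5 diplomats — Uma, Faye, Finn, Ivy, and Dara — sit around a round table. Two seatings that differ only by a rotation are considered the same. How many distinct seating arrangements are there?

24

Fix one person's seat to break rotational symmetry; the remaining 4 people can be arranged in (4)! = 24 ways.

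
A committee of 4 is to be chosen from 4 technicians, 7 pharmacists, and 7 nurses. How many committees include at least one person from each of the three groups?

With no constraint there are C(18,4) = 3060 possible selections.
Selections missing a whole group: no technicians → C(14,4) = 1001; no pharmacists → C(11,4) = 330; no nurses → C(11,4) = 330.
Add back selections omitting two groups (i.e. drawn from a single group): C(4,4) + C(7,4) + C(7,4) = 71.
By inclusion–exclusion: 3060 − 1661 + 71 = 1470.

1470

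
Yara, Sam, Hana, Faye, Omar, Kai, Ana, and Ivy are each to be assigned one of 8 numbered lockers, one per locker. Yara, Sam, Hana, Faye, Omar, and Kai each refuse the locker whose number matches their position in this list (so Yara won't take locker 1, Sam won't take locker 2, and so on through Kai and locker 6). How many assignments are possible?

Let Aᵢ (for 1 ≤ i ≤ 6) be the placements that put person i in their forbidden locker. Any j of these fix j positions, leaving (8−j)! ways to fill the rest, and there are C(6,j) ways to pick which j.
By inclusion–exclusion, the number of valid placements is Σ_{j=0}^{6} (−1)^j C(6,j)·(8−j)!.
Computing: 40320 − 30240 + 10800 − 2400 + 360 − 36 + 2 = 18806.

18806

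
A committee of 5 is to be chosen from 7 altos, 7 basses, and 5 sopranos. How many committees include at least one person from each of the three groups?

With no constraint there are C(19,5) = 11628 possible selections.
Subtract selections that omit an entire group: no altos → C(12,5) = 792; no basses → C(12,5) = 792; no sopranos → C(14,5) = 2002.
Add back selections omitting two groups (i.e. drawn from a single group): C(7,5) + C(7,5) + C(5,5) = 43.
By inclusion–exclusion: 11628 − 3586 + 43 = 8085.

8085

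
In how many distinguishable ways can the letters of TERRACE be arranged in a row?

1260

TERRACE has 7 letters with E appearing twice and R appearing twice.
Dividing 7! = 5040 by 2!·2! = 4 for the repeated letters gives 1260.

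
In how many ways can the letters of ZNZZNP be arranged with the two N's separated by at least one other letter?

There are 6!/(3!·2!) = 60 arrangements of ZNZZNP in total.
Arrangements with the N's together: treat NN as one letter, giving (5)!/(3!) = 20.
Subtracting, 60 − 20 = 40 arrangements keep the N's apart.

40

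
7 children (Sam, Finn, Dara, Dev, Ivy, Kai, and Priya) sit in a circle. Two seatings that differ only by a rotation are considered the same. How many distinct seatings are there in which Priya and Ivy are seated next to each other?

240

Treat {Priya, Ivy} as one unit (2 internal orders) and seat the resulting 6 units around the table: (5)! circular arrangements.
So 2 × (5)! = 2 × 120 = 240.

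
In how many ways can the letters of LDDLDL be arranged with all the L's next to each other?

4

Treat the 3 copies of L as a single block. The multiset to arrange is then {LLL, D, D, D}, 4 items in all.
That gives (4)!/(3!) = 4 arrangements.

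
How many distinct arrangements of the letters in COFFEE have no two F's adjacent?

There are 6!/(2!·2!) = 180 arrangements of COFFEE in total.
If the two F's are adjacent, glue them into one block, leaving 5 items to arrange: (5)!/(2!) = 60 ways.
Hence 180 − 60 = 120.

120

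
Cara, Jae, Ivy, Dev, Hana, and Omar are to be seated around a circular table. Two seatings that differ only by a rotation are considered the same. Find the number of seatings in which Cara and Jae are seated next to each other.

48

Treat {Cara, Jae} as one unit (2 internal orders) and seat the resulting 5 units around the table: (4)! circular arrangements.
So 2 × (4)! = 2 × 24 = 48.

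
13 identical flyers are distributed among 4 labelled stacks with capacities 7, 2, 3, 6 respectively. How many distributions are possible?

Without the upper bounds there are C(16,3) = 560 ways to split 13 among 4 stacks.
Subtract solutions that violate a single cap (substitute x_i' = x_i − (cap_i+1)): x_1 ≥ 8 gives C(8,3) = 56; x_2 ≥ 3 gives C(13,3) = 286; x_3 ≥ 4 gives C(12,3) = 220; x_4 ≥ 7 gives C(9,3) = 84. Together 646.
Add back pairs where two caps are both exceeded: 10 + 4 + 0 + 84 + 20 + 10 = 128.
By inclusion–exclusion the count is 560 − 646 + 128 = 42.

42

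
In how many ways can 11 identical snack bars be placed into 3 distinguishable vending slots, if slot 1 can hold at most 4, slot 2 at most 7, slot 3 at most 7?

Ignoring the caps, the number of non-negative solutions to x_1+…+x_3 = 11 is C(13,2) = 78.
Subtract solutions that violate a single cap (substitute x_i' = x_i − (cap_i+1)): x_1 ≥ 5 gives C(8,2) = 28; x_2 ≥ 8 gives C(5,2) = 10; x_3 ≥ 8 gives C(5,2) = 10. Together 48.
No two caps can be exceeded simultaneously, so the pair terms are all 0.
By inclusion–exclusion the count is 78 − 48 + 0 = 30.

30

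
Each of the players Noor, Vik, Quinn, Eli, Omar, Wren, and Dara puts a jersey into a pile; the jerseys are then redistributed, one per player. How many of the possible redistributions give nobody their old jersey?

1854

This is the derangement count D_7: permutations of 7 items with no fixed point.
By inclusion–exclusion this is Σ_{j=0}^{7} (−1)^j C(7,j)·(7−j)!.
Computing: 5040 − 5040 + 2520 − 840 + 210 − 42 + 7 − 1 = 1854.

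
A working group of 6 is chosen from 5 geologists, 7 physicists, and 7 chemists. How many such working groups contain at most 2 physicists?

Split by how many physicists are chosen (0 through 2).
Sum: C(7,0)·C(12,6) + C(7,1)·C(12,5) + C(7,2)·C(12,4) = 924 + 5544 + 10395 = 16863.

16863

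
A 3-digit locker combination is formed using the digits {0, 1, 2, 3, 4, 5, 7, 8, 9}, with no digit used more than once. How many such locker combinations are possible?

504

With no repetition, fill the 3 digits in order: 9 choices, then 8, down to 7.
That product is 9 × 8 × 7 = 504.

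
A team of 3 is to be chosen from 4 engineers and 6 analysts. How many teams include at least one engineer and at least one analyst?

96

Unrestricted: C(10,3) = 120 ways to pick any 3 of the 10.
Selections missing a whole group: no engineers → C(6,3) = 20; no analysts → C(4,3) = 4.
Both groups omitted at once is impossible, so 120 − 24 = 96.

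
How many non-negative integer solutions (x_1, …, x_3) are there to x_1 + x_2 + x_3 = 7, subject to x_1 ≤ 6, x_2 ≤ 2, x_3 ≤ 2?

8

Ignoring the caps, the number of non-negative solutions to x_1+…+x_3 = 7 is C(9,2) = 36.
Subtract solutions that violate a single cap (substitute x_i' = x_i − (cap_i+1)): x_1 ≥ 7 gives C(2,2) = 1; x_2 ≥ 3 gives C(6,2) = 15; x_3 ≥ 3 gives C(6,2) = 15. Together 31.
Add back pairs where two caps are both exceeded: 0 + 0 + 3 = 3.
By inclusion–exclusion the count is 36 − 31 + 3 = 8.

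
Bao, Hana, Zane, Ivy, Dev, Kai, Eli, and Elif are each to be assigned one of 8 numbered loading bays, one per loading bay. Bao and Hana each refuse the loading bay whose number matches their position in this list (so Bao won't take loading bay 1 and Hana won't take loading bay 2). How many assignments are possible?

Let Aᵢ (for i ∈ {1, 2}) be the placements that put person i in their forbidden loading bay. Any j of these fix j positions, leaving (8−j)! ways to fill the rest, and there are C(2,j) ways to pick which j.
By inclusion–exclusion, the number of valid placements is Σ_{j=0}^{2} (−1)^j C(2,j)·(8−j)!.
Computing: 40320 − 10080 + 720 = 30960.

30960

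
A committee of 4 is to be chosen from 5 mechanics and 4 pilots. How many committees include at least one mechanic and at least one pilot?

120

Unrestricted: C(9,4) = 126 ways to pick any 4 of the 9.
Subtract selections that omit an entire group: no mechanics → C(4,4) = 1; no pilots → C(5,4) = 5.
Both groups omitted at once is impossible, so 126 − 6 = 120.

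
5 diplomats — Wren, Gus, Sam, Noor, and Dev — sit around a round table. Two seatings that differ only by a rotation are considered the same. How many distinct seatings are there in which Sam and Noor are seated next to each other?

Glue Sam and Noor into a block (2 internal orders). Seating 4 units around a circle gives (3)! arrangements.
So 2 × (3)! = 2 × 6 = 12.

12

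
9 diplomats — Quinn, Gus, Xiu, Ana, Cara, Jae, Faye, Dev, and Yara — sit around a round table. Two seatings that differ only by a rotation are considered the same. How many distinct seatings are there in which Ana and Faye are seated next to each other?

Treat {Ana, Faye} as one unit (2 internal orders) and seat the resulting 8 units around the table: (7)! circular arrangements.
So 2 × (7)! = 2 × 5040 = 10080.

10080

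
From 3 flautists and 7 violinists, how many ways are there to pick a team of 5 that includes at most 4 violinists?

231

Split by how many violinists are chosen (0 through 4).
Sum: C(7,0)·C(3,5) + C(7,1)·C(3,4) + C(7,2)·C(3,3) + C(7,3)·C(3,2) + C(7,4)·C(3,1) = 0 + 0 + 21 + 105 + 105 = 231.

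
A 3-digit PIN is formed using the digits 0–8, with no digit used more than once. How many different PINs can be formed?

With no repetition, fill the 3 digits in order: 9 choices, then 8, down to 7.
9 × 8 × 7 = 504.

504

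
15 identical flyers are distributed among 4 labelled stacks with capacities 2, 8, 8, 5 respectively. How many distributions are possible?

By stars and bars, unrestricted non-negative solutions to x_1+…+x_4 = 15 number C(15+3,3) = 816.
Subtract solutions that violate a single cap (substitute x_i' = x_i − (cap_i+1)): x_1 ≥ 3 gives C(15,3) = 455; x_2 ≥ 9 gives C(9,3) = 84; x_3 ≥ 9 gives C(9,3) = 84; x_4 ≥ 6 gives C(12,3) = 220. Together 843.
Add back pairs where two caps are both exceeded: 20 + 20 + 84 + 0 + 1 + 1 = 126.
By inclusion–exclusion the count is 816 − 843 + 126 = 99.

99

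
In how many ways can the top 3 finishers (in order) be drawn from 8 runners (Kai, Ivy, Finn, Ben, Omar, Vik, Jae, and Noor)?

There are 8 choices for 1st place, 7 for 2nd, and 6 for 3rd.
That gives 8 × 7 × 6 = 336.

336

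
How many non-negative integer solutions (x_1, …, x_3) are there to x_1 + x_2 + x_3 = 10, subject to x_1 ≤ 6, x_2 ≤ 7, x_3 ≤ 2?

Ignoring the caps, the number of non-negative solutions to x_1+…+x_3 = 10 is C(12,2) = 66.
Subtract solutions that violate a single cap (substitute x_i' = x_i − (cap_i+1)): x_1 ≥ 7 gives C(5,2) = 10; x_2 ≥ 8 gives C(4,2) = 6; x_3 ≥ 3 gives C(9,2) = 36. Together 52.
Add back pairs where two caps are both exceeded: 0 + 1 + 0 = 1.
By inclusion–exclusion the count is 66 − 52 + 1 = 15.

15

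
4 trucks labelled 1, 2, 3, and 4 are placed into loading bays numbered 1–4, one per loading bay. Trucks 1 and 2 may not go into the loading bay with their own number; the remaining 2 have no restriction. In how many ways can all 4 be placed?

Let Aᵢ (for i ∈ {1, 2}) be the placements that put truck i in its forbidden loading bay. Any j of these fix j positions, leaving (4−j)! ways to fill the rest, and there are C(2,j) ways to pick which j.
By inclusion–exclusion, the number of valid placements is Σ_{j=0}^{2} (−1)^j C(2,j)·(4−j)!.
Computing: 24 − 12 + 2 = 14.

14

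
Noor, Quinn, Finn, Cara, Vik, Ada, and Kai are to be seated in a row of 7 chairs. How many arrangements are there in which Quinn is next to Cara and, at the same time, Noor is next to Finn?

Treat {Quinn,Cara} as one block (2 orders) and {Noor,Finn} as another (2 orders).
That leaves 5 units to arrange: 2 × 2 × 5! = 4 × 120 = 480.

480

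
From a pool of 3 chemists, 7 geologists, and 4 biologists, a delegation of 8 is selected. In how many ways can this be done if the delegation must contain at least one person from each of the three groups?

With no constraint there are C(14,8) = 3003 possible selections.
Subtract selections that omit an entire group: no chemists → C(11,8) = 165; no geologists → C(7,8) = 0; no biologists → C(10,8) = 45.
Add back selections omitting two groups (i.e. drawn from a single group): C(3,8) + C(7,8) + C(4,8) = 0.
By inclusion–exclusion: 3003 − 210 + 0 = 2793.

2793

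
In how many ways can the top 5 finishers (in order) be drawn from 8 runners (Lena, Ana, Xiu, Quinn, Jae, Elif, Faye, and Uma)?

There are 8 choices for 1st place, 7 for 2nd, and so on down to 4 for position 5.
That gives 8 × 7 × 6 × 5 × 4 = 6720.

6720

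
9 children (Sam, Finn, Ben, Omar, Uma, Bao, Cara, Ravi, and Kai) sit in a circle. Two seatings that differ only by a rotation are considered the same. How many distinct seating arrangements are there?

40320

Fix one person's seat to break rotational symmetry; the remaining 8 people can be arranged in (8)! = 40320 ways.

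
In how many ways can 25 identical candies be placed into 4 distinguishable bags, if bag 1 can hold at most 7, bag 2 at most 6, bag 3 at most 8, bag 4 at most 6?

10

Without the upper bounds there are C(28,3) = 3276 ways to split 25 among 4 bags.
Subtract solutions that violate a single cap (substitute x_i' = x_i − (cap_i+1)): x_1 ≥ 8 gives C(20,3) = 1140; x_2 ≥ 7 gives C(21,3) = 1330; x_3 ≥ 9 gives C(19,3) = 969; x_4 ≥ 7 gives C(21,3) = 1330. Together 4769.
Add back pairs where two caps are both exceeded: 286 + 165 + 286 + 220 + 364 + 220 = 1541.
Subtract triples: 4 + 20 + 4 + 10 = 38.
By inclusion–exclusion the count is 3276 − 4769 + 1541 − 38 = 10.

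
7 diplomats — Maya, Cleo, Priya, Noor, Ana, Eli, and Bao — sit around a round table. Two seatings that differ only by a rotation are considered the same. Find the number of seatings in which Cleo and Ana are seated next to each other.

Treat {Cleo, Ana} as one unit (2 internal orders) and seat the resulting 6 units around the table: (5)! circular arrangements.
So 2 × (5)! = 2 × 120 = 240.

240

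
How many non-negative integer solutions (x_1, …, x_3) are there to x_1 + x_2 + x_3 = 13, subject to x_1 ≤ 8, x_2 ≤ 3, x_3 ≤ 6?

14

Ignoring the caps, the number of non-negative solutions to x_1+…+x_3 = 13 is C(15,2) = 105.
Subtract solutions that violate a single cap (substitute x_i' = x_i − (cap_i+1)): x_1 ≥ 9 gives C(6,2) = 15; x_2 ≥ 4 gives C(11,2) = 55; x_3 ≥ 7 gives C(8,2) = 28. Together 98.
Add back pairs where two caps are both exceeded: 1 + 0 + 6 = 7.
By inclusion–exclusion the count is 105 − 98 + 7 = 14.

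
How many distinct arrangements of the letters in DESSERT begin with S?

With the first slot taken by S, it remains to arrange the other 6 letters (DESERT).
Those 6 letters have E appearing twice, giving (6)!/(2!) = 360.

360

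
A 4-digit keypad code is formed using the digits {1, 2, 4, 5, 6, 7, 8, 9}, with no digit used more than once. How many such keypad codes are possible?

1680

Choose and order 4 of the 8 symbols: the first digit has 8 options, the next 7, then 6, 5.
8 × 7 × 6 × 5 = 1680.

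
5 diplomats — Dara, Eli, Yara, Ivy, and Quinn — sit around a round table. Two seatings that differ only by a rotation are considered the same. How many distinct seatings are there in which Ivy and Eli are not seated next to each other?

12

Without the restriction there are (4)! = 24 seatings.
Those with Ivy next to Eli: fuse the pair into one unit and seat 4 units around a circle — 2·(3)! = 12.
Subtracting, 24 − 12 = 12.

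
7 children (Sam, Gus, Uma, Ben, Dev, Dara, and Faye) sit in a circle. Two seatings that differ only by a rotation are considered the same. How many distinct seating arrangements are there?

Around a circle, 7 distinct people have 7!/7 = (6)! = 720 rotationally distinct seatings.

720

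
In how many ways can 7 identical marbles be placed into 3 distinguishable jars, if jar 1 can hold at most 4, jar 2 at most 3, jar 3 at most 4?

Ignoring the caps, the number of non-negative solutions to x_1+…+x_3 = 7 is C(9,2) = 36.
Subtract solutions that violate a single cap (substitute x_i' = x_i − (cap_i+1)): x_1 ≥ 5 gives C(4,2) = 6; x_2 ≥ 4 gives C(5,2) = 10; x_3 ≥ 5 gives C(4,2) = 6. Together 22.
No two caps can be exceeded simultaneously, so the pair terms are all 0.
By inclusion–exclusion the count is 36 − 22 + 0 = 14.

14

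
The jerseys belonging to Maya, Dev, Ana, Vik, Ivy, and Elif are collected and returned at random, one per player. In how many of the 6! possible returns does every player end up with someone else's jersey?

Let Aᵢ be the assignments in which player i gets their old jersey. We want the size of the complement of A₁∪…∪A_6.
By inclusion–exclusion this is Σ_{j=0}^{6} (−1)^j C(6,j)·(6−j)!.
Computing: 720 − 720 + 360 − 120 + 30 − 6 + 1 = 265.

265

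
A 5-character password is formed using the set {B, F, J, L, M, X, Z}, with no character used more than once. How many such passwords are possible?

Choose and order 5 of the 7 symbols: the first character has 7 options, the next 6, and so on down to 3.
That product is 7 × 6 × 5 × 4 × 3 = 2520.

2520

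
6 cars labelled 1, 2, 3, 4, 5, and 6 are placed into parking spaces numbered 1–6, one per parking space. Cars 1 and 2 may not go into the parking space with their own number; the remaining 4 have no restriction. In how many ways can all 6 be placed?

Let Aᵢ (for i ∈ {1, 2}) be the placements that put car i in its forbidden parking space. Any j of these fix j positions, leaving (6−j)! ways to fill the rest, and there are C(2,j) ways to pick which j.
By inclusion–exclusion, the number of valid placements is Σ_{j=0}^{2} (−1)^j C(2,j)·(6−j)!.
Computing: 720 − 240 + 24 = 504.

504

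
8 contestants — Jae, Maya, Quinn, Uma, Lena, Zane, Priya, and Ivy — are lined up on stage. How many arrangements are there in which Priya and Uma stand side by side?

10080

Place the 6 others and the Priya-Uma pair as 7 objects in a line; the pair has 2 internal arrangements.
That gives 2 × 7! = 2 × 5040 = 10080.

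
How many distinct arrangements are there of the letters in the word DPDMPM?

DPDMPM has 6 letters with D appearing twice, M appearing twice, and P appearing twice.
So there are 6! / (2!·2!·2!) = 90 distinguishable arrangements.

90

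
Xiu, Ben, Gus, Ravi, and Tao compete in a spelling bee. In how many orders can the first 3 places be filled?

This is an ordered selection of 3 from 5: P(5,3).
That gives 5 × 4 × 3 = 60.

60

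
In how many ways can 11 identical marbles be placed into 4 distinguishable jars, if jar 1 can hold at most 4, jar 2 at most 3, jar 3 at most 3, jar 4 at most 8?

70

Ignoring the caps, the number of non-negative solutions to x_1+…+x_4 = 11 is C(14,3) = 364.
Subtract solutions that violate a single cap (substitute x_i' = x_i − (cap_i+1)): x_1 ≥ 5 gives C(9,3) = 84; x_2 ≥ 4 gives C(10,3) = 120; x_3 ≥ 4 gives C(10,3) = 120; x_4 ≥ 9 gives C(5,3) = 10. Together 334.
Add back pairs where two caps are both exceeded: 10 + 10 + 0 + 20 + 0 + 0 = 40.
By inclusion–exclusion the count is 364 − 334 + 40 = 70.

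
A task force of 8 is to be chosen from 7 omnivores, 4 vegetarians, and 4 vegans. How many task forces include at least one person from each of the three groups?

6104

With no constraint there are C(15,8) = 6435 possible selections.
Selections missing a whole group: no omnivores → C(8,8) = 1; no vegetarians → C(11,8) = 165; no vegans → C(11,8) = 165.
Add back selections omitting two groups (i.e. drawn from a single group): C(7,8) + C(4,8) + C(4,8) = 0.
By inclusion–exclusion: 6435 − 331 + 0 = 6104.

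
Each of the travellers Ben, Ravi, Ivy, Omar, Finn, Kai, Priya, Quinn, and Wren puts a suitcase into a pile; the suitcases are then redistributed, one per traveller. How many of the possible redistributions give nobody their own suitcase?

133496

This is the derangement count D_9: permutations of 9 items with no fixed point.
By inclusion–exclusion this is Σ_{j=0}^{9} (−1)^j C(9,j)·(9−j)!.
Computing: 362880 − 362880 + 181440 − 60480 + 15120 − 3024 + 504 − 72 + 9 − 1 = 133496.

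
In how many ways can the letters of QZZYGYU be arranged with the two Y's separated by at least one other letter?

Total arrangements of QZZYGYU: 7!/(2!·2!) = 1260.
Arrangements with the Y's together: treat YY as one letter, giving (6)!/(2!) = 360.
Hence 1260 − 360 = 900.

900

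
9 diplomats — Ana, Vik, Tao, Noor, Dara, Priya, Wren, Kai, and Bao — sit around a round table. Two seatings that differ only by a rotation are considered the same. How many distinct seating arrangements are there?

40320

Fix one person's seat to break rotational symmetry; the remaining 8 people can be arranged in (8)! = 40320 ways.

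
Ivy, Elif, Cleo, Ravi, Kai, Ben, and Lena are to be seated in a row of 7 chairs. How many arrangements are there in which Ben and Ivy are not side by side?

3600

There are 7! = 5040 arrangements in all. If Ben and Ivy are adjacent, merging them into one block gives 2·(6)! = 1440 arrangements.
So 5040 − 1440 = 3600 arrangements keep them apart.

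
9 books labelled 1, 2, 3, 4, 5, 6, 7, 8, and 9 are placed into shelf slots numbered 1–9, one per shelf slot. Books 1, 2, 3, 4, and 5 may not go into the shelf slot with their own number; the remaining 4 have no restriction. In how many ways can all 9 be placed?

Let Aᵢ (for 1 ≤ i ≤ 5) be the placements that put book i in its forbidden shelf slot. Any j of these fix j positions, leaving (9−j)! ways to fill the rest, and there are C(5,j) ways to pick which j.
By inclusion–exclusion, the number of valid placements is Σ_{j=0}^{5} (−1)^j C(5,j)·(9−j)!.
Computing: 362880 − 201600 + 50400 − 7200 + 600 − 24 = 205056.

205056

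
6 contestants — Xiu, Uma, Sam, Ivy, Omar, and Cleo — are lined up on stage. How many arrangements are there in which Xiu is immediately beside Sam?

240

Glue Xiu and Sam into one block (2 internal orders), leaving 5 units to arrange in a row.
So the count is 2·(5)! = 240.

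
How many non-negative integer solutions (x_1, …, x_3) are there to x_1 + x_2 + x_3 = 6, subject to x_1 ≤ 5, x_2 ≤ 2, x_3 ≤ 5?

16

By stars and bars, unrestricted non-negative solutions to x_1+…+x_3 = 6 number C(6+2,2) = 28.
Subtract solutions that violate a single cap (substitute x_i' = x_i − (cap_i+1)): x_1 ≥ 6 gives C(2,2) = 1; x_2 ≥ 3 gives C(5,2) = 10; x_3 ≥ 6 gives C(2,2) = 1. Together 12.
No two caps can be exceeded simultaneously, so the pair terms are all 0.
By inclusion–exclusion the count is 28 − 12 + 0 = 16.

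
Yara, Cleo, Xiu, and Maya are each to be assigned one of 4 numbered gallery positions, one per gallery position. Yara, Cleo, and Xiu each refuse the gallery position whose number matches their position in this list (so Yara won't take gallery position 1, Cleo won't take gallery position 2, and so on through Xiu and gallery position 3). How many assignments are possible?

Let Aᵢ (for i ∈ {1, 2, 3}) be the placements that put person i in their forbidden gallery position. Any j of these fix j positions, leaving (4−j)! ways to fill the rest, and there are C(3,j) ways to pick which j.
By inclusion–exclusion, the number of valid placements is Σ_{j=0}^{3} (−1)^j C(3,j)·(4−j)!.
Computing: 24 − 18 + 6 − 1 = 11.

11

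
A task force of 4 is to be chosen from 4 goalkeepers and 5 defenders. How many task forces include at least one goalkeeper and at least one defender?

120

With no constraint there are C(9,4) = 126 possible selections.
Selections missing a whole group: no goalkeepers → C(5,4) = 5; no defenders → C(4,4) = 1.
Both groups omitted at once is impossible, so 126 − 6 = 120.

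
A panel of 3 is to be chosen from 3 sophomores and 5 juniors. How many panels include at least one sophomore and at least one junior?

45

Total 3-person selections from all 8: C(8,3) = 56.
Subtract selections that omit an entire group: no sophomores → C(5,3) = 10; no juniors → C(3,3) = 1.
Both groups omitted at once is impossible, so 56 − 11 = 45.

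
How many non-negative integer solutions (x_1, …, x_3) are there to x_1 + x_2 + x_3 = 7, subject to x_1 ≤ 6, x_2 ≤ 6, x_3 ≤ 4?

28

Ignoring the caps, the number of non-negative solutions to x_1+…+x_3 = 7 is C(9,2) = 36.
Subtract solutions that violate a single cap (substitute x_i' = x_i − (cap_i+1)): x_1 ≥ 7 gives C(2,2) = 1; x_2 ≥ 7 gives C(2,2) = 1; x_3 ≥ 5 gives C(4,2) = 6. Together 8.
No two caps can be exceeded simultaneously, so the pair terms are all 0.
By inclusion–exclusion the count is 36 − 8 + 0 = 28.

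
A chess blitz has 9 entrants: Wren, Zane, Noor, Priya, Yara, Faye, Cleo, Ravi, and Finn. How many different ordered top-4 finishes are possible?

3024

There are 9 choices for 1st place, 8 for 2nd, and so on down to 6 for position 4.
That gives 9 × 8 × 7 × 6 = 3024.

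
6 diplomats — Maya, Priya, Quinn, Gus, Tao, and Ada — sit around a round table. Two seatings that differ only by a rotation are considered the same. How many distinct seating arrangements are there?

120

Fix one person's seat to break rotational symmetry; the remaining 5 people can be arranged in (5)! = 120 ways.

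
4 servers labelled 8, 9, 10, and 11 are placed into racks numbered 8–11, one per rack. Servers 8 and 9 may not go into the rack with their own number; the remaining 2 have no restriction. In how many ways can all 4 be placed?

14

Let Aᵢ (for i ∈ {8, 9}) be the placements that put server i in its forbidden rack. Any j of these fix j positions, leaving (4−j)! ways to fill the rest, and there are C(2,j) ways to pick which j.
By inclusion–exclusion, the number of valid placements is Σ_{j=0}^{2} (−1)^j C(2,j)·(4−j)!.
Computing: 24 − 12 + 2 = 14.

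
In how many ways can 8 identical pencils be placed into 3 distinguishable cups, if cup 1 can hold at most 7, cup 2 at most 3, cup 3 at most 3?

Without the upper bounds there are C(10,2) = 45 ways to split 8 among 3 cups.
Subtract solutions that violate a single cap (substitute x_i' = x_i − (cap_i+1)): x_1 ≥ 8 gives C(2,2) = 1; x_2 ≥ 4 gives C(6,2) = 15; x_3 ≥ 4 gives C(6,2) = 15. Together 31.
Add back pairs where two caps are both exceeded: 0 + 0 + 1 = 1.
By inclusion–exclusion the count is 45 − 31 + 1 = 15.

15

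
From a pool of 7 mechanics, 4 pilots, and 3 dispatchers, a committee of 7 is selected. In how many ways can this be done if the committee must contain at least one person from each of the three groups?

With no constraint there are C(14,7) = 3432 possible selections.
Subtract selections that omit an entire group: no mechanics → C(7,7) = 1; no pilots → C(10,7) = 120; no dispatchers → C(11,7) = 330.
Add back selections omitting two groups (i.e. drawn from a single group): C(7,7) + C(4,7) + C(3,7) = 1.
By inclusion–exclusion: 3432 − 451 + 1 = 2982.

2982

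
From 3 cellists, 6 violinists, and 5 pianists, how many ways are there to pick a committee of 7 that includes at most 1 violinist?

Split by how many violinists are chosen (0 through 1).
Sum: C(6,0)·C(8,7) + C(6,1)·C(8,6) = 8 + 168 = 176.

176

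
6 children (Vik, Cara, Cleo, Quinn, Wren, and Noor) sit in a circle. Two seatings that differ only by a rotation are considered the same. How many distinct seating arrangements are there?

Around a circle, 6 distinct people have 6!/6 = (5)! = 120 rotationally distinct seatings.

120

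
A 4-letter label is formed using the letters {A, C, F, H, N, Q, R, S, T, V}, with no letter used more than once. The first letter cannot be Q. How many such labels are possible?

The first letter has 10−1 = 9 choices (anything except Q).
The remaining 3 letters are filled from the other 9 symbols without repetition: 9 × 8 × 7 = 504.
Total: 9 × 504 = 4536.

4536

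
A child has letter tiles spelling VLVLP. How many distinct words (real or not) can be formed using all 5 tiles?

The 5 letters of VLVLP have repeats: L appearing twice and V appearing twice.
The number of distinct arrangements is 5!/(2!·2!) = 120/4 = 30.

30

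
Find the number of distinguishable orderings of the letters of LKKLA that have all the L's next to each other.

Treat the 2 copies of L as a single block. The multiset to arrange is then {LL, A, K, K}, 4 items in all.
That gives (4)!/(2!) = 12 arrangements.

12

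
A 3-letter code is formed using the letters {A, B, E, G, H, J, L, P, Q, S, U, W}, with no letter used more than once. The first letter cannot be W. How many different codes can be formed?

1210

The first letter has 12−1 = 11 choices (anything except W).
The remaining 2 letters are filled from the other 11 symbols without repetition: 11 × 10 = 110.
Total: 11 × 110 = 1210.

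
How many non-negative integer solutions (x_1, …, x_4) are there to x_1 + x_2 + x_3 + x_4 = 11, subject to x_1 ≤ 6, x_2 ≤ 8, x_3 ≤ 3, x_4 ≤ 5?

Ignoring the caps, the number of non-negative solutions to x_1+…+x_4 = 11 is C(14,3) = 364.
Subtract solutions that violate a single cap (substitute x_i' = x_i − (cap_i+1)): x_1 ≥ 7 gives C(7,3) = 35; x_2 ≥ 9 gives C(5,3) = 10; x_3 ≥ 4 gives C(10,3) = 120; x_4 ≥ 6 gives C(8,3) = 56. Together 221.
Add back pairs where two caps are both exceeded: 0 + 1 + 0 + 0 + 0 + 4 = 5.
By inclusion–exclusion the count is 364 − 221 + 5 = 148.

148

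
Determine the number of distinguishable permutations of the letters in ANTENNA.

Letter multiplicities in ANTENNA: A×2, E×1, N×3, T×1.
So there are 7! / (3!·2!) = 420 distinguishable arrangements.

420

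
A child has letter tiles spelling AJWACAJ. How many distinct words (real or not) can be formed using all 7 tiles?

Letter multiplicities in AJWACAJ: A×3, C×1, J×2, W×1.
Dividing 7! = 5040 by 3!·2! = 12 for the repeated letters gives 420.

420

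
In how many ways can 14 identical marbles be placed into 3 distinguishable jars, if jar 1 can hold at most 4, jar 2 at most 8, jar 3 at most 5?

By stars and bars, unrestricted non-negative solutions to x_1+…+x_3 = 14 number C(14+2,2) = 120.
Subtract solutions that violate a single cap (substitute x_i' = x_i − (cap_i+1)): x_1 ≥ 5 gives C(11,2) = 55; x_2 ≥ 9 gives C(7,2) = 21; x_3 ≥ 6 gives C(10,2) = 45. Together 121.
Add back pairs where two caps are both exceeded: 1 + 10 + 0 = 11.
By inclusion–exclusion the count is 120 − 121 + 11 = 10.

10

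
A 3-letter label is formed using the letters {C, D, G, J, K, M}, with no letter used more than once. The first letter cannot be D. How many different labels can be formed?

The first letter has 6−1 = 5 choices (anything except D).
The remaining 2 letters are filled from the other 5 symbols without repetition: 5 × 4 = 20.
Total: 5 × 20 = 100.

100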